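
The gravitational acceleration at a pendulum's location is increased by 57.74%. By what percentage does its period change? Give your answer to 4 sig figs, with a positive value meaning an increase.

T ∝ 1/√g, so T'/T = 1/√(1.5774) = 0.79621.
Percentage change in T = (0.79621 − 1) × 100% = -20.38%.

-20.38%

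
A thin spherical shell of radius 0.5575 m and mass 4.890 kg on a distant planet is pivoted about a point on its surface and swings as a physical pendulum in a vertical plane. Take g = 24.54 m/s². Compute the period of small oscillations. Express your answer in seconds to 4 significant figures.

I_cm = (2/3)mr² = 1.0132 kg·m². The pivot is at distance d = 0.5575 m from the centre of mass.
By the parallel-axis theorem, I = I_cm + md² = 1.0132 + 1.5198 = 2.5331 kg·m².
T = 2π√(I/(mgd)) = 2π√(2.5331/(4.890 × 24.54 × 0.5575)) = 1.223 s.

1.223 s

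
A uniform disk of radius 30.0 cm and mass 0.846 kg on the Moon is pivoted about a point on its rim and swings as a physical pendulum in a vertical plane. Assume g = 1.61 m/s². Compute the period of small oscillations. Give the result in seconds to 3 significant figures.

I_cm = ½mr² = 0.03807 kg·m². The pivot is at distance d = 0.300 m from the centre of mass.
By the parallel-axis theorem, I = I_cm + md² = 0.03807 + 0.07614 = 0.1142 kg·m².
T = 2π√(I/(mgd)) = 2π√(0.1142/(0.846 × 1.61 × 0.300)) = 3.32 s.

3.32 s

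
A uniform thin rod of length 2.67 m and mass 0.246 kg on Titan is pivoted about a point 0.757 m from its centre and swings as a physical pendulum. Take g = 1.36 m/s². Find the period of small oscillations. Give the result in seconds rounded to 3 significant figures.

For a physical pendulum T = 2π√(I/(mgd)), with d = 0.7570 m from pivot to centre of mass.
I_cm = mL²/12 = 0.246 × 2.67²/12 = 0.1461 kg·m²; I = I_cm + md² = 0.1461 + 0.246 × 0.7570² = 0.2871 kg·m².
T = 2π√(0.2871/(0.246 × 1.36 × 0.7570)) = 6.69 s.

6.69 s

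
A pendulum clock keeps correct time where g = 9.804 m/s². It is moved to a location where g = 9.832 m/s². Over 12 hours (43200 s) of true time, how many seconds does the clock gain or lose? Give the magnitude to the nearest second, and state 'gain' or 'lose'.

The clock's period scales as T ∝ 1/√g, so T'/T = √(9.804/9.832) = 0.998575.
In 43200 s of true time the clock registers 43200/0.998575 = 43261.6 s, so it gains 62 s.

gain 62 s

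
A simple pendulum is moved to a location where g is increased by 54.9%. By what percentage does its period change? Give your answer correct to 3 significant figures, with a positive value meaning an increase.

T ∝ 1/√g, so T'/T = 1/√(1.549) = 0.8035.
Percentage change in T = (0.8035 − 1) × 100% = -19.7%.

-19.7%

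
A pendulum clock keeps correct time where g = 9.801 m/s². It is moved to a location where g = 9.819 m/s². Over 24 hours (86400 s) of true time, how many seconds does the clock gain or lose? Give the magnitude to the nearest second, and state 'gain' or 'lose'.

The clock's period scales as T ∝ 1/√g, so T'/T = √(9.801/9.819) = 0.999083.
In 86400 s of true time the clock registers 86400/0.999083 = 86479.3 s, so it gains 79 s.

gain 79 s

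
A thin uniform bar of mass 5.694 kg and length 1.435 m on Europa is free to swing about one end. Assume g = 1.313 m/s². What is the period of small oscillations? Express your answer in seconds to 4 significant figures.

For a physical pendulum T = 2π√(I/(mgd)), with d = 0.71750 m from pivot to centre of mass.
I_cm = mL²/12 = 5.694 × 1.435²/12 = 0.97710 kg·m²; I = I_cm + md² = 0.97710 + 5.694 × 0.71750² = 3.9084 kg·m².
T = 2π√(3.9084/(5.694 × 1.313 × 0.71750)) = 5.363 s.

5.363 s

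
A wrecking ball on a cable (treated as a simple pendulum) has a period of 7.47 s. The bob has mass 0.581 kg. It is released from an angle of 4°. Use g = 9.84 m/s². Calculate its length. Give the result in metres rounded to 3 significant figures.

13.9 m

From T = 2π√(L/g), L = gT²/(4π²) = 9.84 × 7.470²/(4π²) = 13.9 m.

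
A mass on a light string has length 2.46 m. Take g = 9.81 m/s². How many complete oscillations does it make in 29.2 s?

T = 2π√(L/g) = 2π√(2.46/9.81) = 3.146 s.
Number of complete oscillations = ⌊29.2/3.146⌋ = ⌊9.280⌋ = 9.

9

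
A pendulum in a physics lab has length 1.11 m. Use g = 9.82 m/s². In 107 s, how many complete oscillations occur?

50

T = 2π√(L/g) = 2π√(1.11/9.82) = 2.112 s.
Number of complete oscillations = ⌊107/2.112⌋ = ⌊50.65⌋ = 50.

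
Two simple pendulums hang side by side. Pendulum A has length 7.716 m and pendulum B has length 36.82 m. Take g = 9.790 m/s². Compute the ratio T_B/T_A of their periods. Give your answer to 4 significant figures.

T ∝ √L, so T_B/T_A = √(L_B/L_A) = √(36.82/7.716) = 2.184.

2.184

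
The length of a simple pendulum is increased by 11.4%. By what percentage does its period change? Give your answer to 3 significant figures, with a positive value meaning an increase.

5.55%

T ∝ √L, so T'/T = √(1.114) = 1.055.
Percentage change in T = (1.055 − 1) × 100% = 5.55%.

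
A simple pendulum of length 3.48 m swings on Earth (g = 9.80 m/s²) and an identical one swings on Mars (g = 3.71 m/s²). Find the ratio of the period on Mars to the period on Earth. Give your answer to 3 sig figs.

T ∝ 1/√g, so T₂/T₁ = √(g₁/g₂) = √(9.80/3.71) = 1.63.

1.63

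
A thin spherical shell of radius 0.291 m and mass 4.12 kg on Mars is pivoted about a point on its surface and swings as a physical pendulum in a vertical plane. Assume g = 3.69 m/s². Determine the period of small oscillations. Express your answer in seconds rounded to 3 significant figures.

2.28 s

I_cm = (2/3)mr² = 0.2326 kg·m². The pivot is at distance d = 0.291 m from the centre of mass.
By the parallel-axis theorem, I = I_cm + md² = 0.2326 + 0.3489 = 0.5815 kg·m².
T = 2π√(I/(mgd)) = 2π√(0.5815/(4.12 × 3.69 × 0.291)) = 2.28 s.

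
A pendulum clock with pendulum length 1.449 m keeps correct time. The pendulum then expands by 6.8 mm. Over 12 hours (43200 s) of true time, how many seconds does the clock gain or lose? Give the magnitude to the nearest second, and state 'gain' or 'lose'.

T ∝ √L, so T'/T = √(1.45580/1.449) = 1.00234.
In 43200 s of true time the clock registers 43200/1.00234 = 43099.0 s, so it loses 101 s.

lose 101 s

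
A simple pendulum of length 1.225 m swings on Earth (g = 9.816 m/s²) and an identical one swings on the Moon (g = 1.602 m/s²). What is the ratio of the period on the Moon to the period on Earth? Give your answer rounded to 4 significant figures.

2.475

T ∝ 1/√g, so T₂/T₁ = √(g₁/g₂) = √(9.816/1.602) = 2.475.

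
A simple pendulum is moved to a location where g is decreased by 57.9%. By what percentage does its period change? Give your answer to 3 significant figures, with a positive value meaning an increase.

T ∝ 1/√g, so T'/T = 1/√(0.4210) = 1.541.
Percentage change in T = (1.541 − 1) × 100% = 54.1%.

54.1%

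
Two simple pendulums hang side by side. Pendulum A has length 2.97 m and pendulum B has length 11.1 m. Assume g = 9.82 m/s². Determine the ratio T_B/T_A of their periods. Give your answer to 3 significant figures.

1.93

T ∝ √L, so T_B/T_A = √(L_B/L_A) = √(11.1/2.97) = 1.93.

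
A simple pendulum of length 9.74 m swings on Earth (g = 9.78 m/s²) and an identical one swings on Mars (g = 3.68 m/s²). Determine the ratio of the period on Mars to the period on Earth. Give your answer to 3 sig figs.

T ∝ 1/√g, so T₂/T₁ = √(g₁/g₂) = √(9.78/3.68) = 1.63.

1.63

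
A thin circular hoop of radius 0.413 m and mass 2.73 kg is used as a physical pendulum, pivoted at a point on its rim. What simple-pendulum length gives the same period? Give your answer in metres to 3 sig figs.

0.826 m

The equivalent simple-pendulum length is L_eq = I/(md), where I is about the pivot and d = 0.4130 m.
I_cm = mR² = 0.4657 kg·m², so I = I_cm + md² = 0.4657 + 0.4657 = 0.9313 kg·m².
L_eq = 0.9313/(2.73 × 0.4130) = 0.826 m.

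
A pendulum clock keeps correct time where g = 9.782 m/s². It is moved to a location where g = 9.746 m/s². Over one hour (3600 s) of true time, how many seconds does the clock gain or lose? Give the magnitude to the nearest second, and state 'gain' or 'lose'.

lose 7 s

The clock's period scales as T ∝ 1/√g, so T'/T = √(9.782/9.746) = 1.00185.
In 3600 s of true time the clock registers 3600/1.00185 = 3593.4 s, so it loses 7 s.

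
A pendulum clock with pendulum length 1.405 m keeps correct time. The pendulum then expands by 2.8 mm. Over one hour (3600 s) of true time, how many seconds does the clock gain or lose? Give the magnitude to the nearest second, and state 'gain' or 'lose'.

T ∝ √L, so T'/T = √(1.40780/1.405) = 1.00100.
In 3600 s of true time the clock registers 3600/1.00100 = 3596.4 s, so it loses 4 s.

lose 4 s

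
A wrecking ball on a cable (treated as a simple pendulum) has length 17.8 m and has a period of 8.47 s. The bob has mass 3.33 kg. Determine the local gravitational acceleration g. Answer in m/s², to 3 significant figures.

9.80 m/s²

From T = 2π√(L/g), g = 4π²L/T² = 4π² × 17.8/8.470² = 9.80 m/s².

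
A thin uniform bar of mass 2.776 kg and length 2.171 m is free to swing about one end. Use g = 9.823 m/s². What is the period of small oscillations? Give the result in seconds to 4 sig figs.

2.412 s

For a physical pendulum T = 2π√(I/(mgd)), with d = 1.0855 m from pivot to centre of mass.
I_cm = mL²/12 = 2.776 × 2.171²/12 = 1.0903 kg·m²; I = I_cm + md² = 1.0903 + 2.776 × 1.0855² = 4.3613 kg·m².
T = 2π√(4.3613/(2.776 × 9.823 × 1.0855)) = 2.412 s.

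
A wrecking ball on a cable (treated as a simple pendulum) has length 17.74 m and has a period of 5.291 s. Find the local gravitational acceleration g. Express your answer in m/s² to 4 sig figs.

25.02 m/s²

From T = 2π√(L/g), g = 4π²L/T² = 4π² × 17.74/5.2910² = 25.02 m/s².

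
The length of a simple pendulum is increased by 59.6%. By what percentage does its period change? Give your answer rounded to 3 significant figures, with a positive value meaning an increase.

26.3%

T ∝ √L, so T'/T = √(1.596) = 1.263.
Percentage change in T = (1.263 − 1) × 100% = 26.3%.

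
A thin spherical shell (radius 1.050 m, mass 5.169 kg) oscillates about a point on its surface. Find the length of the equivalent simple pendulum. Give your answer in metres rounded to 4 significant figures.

The equivalent simple-pendulum length is L_eq = I/(md), where I is about the pivot and d = 1.0500 m.
I_cm = (2/3)mR² = 3.7992 kg·m², so I = I_cm + md² = 3.7992 + 5.6988 = 9.4980 kg·m².
L_eq = 9.4980/(5.169 × 1.0500) = 1.750 m.

1.750 m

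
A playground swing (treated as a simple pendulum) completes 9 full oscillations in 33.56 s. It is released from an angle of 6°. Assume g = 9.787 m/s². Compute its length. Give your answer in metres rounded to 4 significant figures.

3.447 m

T = 33.56/9 = 3.7289 s.
From T = 2π√(L/g), L = gT²/(4π²) = 9.787 × 3.7289²/(4π²) = 3.447 m.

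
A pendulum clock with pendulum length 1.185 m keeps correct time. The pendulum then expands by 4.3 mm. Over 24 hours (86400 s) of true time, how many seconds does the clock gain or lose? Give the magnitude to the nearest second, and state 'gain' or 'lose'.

T ∝ √L, so T'/T = √(1.18930/1.185) = 1.00181.
In 86400 s of true time the clock registers 86400/1.00181 = 86243.7 s, so it loses 156 s.

lose 156 s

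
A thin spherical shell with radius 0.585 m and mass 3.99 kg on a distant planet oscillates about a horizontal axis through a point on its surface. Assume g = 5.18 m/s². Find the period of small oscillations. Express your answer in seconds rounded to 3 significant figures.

2.73 s

I_cm = (2/3)mr² = 0.9103 kg·m². The pivot is at distance d = 0.585 m from the centre of mass.
By the parallel-axis theorem, I = I_cm + md² = 0.9103 + 1.365 = 2.276 kg·m².
T = 2π√(I/(mgd)) = 2π√(2.276/(3.99 × 5.18 × 0.585)) = 2.73 s.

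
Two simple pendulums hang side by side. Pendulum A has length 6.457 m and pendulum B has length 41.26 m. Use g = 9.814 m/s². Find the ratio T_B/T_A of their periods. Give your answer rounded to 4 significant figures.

2.528

T ∝ √L, so T_B/T_A = √(L_B/L_A) = √(41.26/6.457) = 2.528.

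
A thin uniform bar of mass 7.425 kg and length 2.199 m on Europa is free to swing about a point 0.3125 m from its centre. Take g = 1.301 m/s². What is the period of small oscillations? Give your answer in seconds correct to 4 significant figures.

6.972 s

For a physical pendulum T = 2π√(I/(mgd)), with d = 0.31250 m from pivot to centre of mass.
I_cm = mL²/12 = 7.425 × 2.199²/12 = 2.9920 kg·m²; I = I_cm + md² = 2.9920 + 7.425 × 0.31250² = 3.7171 kg·m².
T = 2π√(3.7171/(7.425 × 1.301 × 0.31250)) = 6.972 s.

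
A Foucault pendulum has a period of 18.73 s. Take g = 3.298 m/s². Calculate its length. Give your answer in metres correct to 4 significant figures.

29.31 m

From T = 2π√(L/g), L = gT²/(4π²) = 3.298 × 18.730²/(4π²) = 29.31 m.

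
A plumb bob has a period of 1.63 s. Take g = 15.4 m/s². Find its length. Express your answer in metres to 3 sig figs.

1.04 m

From T = 2π√(L/g), L = gT²/(4π²) = 15.4 × 1.630²/(4π²) = 1.04 m.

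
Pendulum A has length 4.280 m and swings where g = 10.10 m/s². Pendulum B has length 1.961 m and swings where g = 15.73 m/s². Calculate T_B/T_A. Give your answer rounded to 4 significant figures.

0.5424

T = 2π√(L/g), so T_B/T_A = √((L_B/g_B)/(L_A/g_A)) = √((1.961/15.73)/(4.280/10.10)) = 0.5424.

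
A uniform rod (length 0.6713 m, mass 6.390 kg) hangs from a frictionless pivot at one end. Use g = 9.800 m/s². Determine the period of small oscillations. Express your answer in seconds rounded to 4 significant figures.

1.343 s

For a physical pendulum T = 2π√(I/(mgd)), with d = 0.33565 m from pivot to centre of mass.
I_cm = mL²/12 = 6.390 × 0.6713²/12 = 0.23997 kg·m²; I = I_cm + md² = 0.23997 + 6.390 × 0.33565² = 0.95987 kg·m².
T = 2π√(0.95987/(6.390 × 9.800 × 0.33565)) = 1.343 s.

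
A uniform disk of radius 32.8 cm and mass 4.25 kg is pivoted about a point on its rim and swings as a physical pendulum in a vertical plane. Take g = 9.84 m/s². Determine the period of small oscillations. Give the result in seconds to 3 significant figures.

I_cm = ½mr² = 0.2286 kg·m². The pivot is at distance d = 0.328 m from the centre of mass.
By the parallel-axis theorem, I = I_cm + md² = 0.2286 + 0.4572 = 0.6858 kg·m².
T = 2π√(I/(mgd)) = 2π√(0.6858/(4.25 × 9.84 × 0.328)) = 1.40 s.

1.40 s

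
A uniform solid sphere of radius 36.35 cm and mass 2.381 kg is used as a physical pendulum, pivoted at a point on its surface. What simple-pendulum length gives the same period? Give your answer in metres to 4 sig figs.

0.5089 m

The equivalent simple-pendulum length is L_eq = I/(md), where I is about the pivot and d = 0.36350 m.
I_cm = (2/5)mR² = 0.12584 kg·m², so I = I_cm + md² = 0.12584 + 0.31461 = 0.44045 kg·m².
L_eq = 0.44045/(2.381 × 0.36350) = 0.5089 m.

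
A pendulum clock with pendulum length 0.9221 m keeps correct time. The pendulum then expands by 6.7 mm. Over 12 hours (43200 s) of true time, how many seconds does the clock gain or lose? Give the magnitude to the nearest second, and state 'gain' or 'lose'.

T ∝ √L, so T'/T = √(0.92880/0.9221) = 1.00363.
In 43200 s of true time the clock registers 43200/1.00363 = 43043.9 s, so it loses 156 s.

lose 156 s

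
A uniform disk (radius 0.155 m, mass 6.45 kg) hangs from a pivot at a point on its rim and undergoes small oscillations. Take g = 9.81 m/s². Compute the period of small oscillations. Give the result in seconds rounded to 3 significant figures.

I_cm = ½mr² = 0.07748 kg·m². The pivot is at distance d = 0.155 m from the centre of mass.
By the parallel-axis theorem, I = I_cm + md² = 0.07748 + 0.1550 = 0.2324 kg·m².
T = 2π√(I/(mgd)) = 2π√(0.2324/(6.45 × 9.81 × 0.155)) = 0.967 s.

0.967 s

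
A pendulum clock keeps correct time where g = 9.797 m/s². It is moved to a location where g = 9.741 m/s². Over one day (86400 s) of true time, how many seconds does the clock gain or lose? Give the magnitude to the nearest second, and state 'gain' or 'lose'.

lose 247 s

The clock's period scales as T ∝ 1/√g, so T'/T = √(9.797/9.741) = 1.00287.
In 86400 s of true time the clock registers 86400/1.00287 = 86152.7 s, so it loses 247 s.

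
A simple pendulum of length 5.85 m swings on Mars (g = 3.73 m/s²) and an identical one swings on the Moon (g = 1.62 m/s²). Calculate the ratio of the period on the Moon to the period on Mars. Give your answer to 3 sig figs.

T ∝ 1/√g, so T₂/T₁ = √(g₁/g₂) = √(3.73/1.62) = 1.52.

1.52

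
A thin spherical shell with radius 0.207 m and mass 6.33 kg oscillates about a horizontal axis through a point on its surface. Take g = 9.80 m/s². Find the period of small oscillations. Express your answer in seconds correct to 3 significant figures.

I_cm = (2/3)mr² = 0.1808 kg·m². The pivot is at distance d = 0.207 m from the centre of mass.
By the parallel-axis theorem, I = I_cm + md² = 0.1808 + 0.2712 = 0.4521 kg·m².
T = 2π√(I/(mgd)) = 2π√(0.4521/(6.33 × 9.80 × 0.207)) = 1.18 s.

1.18 s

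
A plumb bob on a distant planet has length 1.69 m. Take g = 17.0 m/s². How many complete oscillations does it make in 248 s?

T = 2π√(L/g) = 2π√(1.69/17.0) = 1.981 s.
Number of complete oscillations = ⌊248/1.981⌋ = ⌊125.2⌋ = 125.

125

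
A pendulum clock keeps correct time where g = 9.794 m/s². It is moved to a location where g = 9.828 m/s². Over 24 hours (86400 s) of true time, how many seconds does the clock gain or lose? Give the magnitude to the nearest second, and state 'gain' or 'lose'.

gain 150 s

The clock's period scales as T ∝ 1/√g, so T'/T = √(9.794/9.828) = 0.998269.
In 86400 s of true time the clock registers 86400/0.998269 = 86549.8 s, so it gains 150 s.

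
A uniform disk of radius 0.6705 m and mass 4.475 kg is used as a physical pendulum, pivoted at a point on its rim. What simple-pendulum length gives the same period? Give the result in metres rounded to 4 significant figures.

1.006 m

The equivalent simple-pendulum length is L_eq = I/(md), where I is about the pivot and d = 0.67050 m.
I_cm = ½mR² = 1.0059 kg·m², so I = I_cm + md² = 1.0059 + 2.0118 = 3.0177 kg·m².
L_eq = 3.0177/(4.475 × 0.67050) = 1.006 m.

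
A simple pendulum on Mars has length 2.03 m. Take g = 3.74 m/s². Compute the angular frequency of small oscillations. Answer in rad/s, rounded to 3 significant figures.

ω = √(g/L) = √(3.74/2.03) = 1.36 rad/s.

1.36 rad/s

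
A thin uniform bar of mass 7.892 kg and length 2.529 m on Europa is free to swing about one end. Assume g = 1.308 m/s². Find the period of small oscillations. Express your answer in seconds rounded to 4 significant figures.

For a physical pendulum T = 2π√(I/(mgd)), with d = 1.2645 m from pivot to centre of mass.
I_cm = mL²/12 = 7.892 × 2.529²/12 = 4.2063 kg·m²; I = I_cm + md² = 4.2063 + 7.892 × 1.2645² = 16.825 kg·m².
T = 2π√(16.825/(7.892 × 1.308 × 1.2645)) = 7.134 s.

7.134 s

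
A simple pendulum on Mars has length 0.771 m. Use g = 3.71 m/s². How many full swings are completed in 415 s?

T = 2π√(L/g) = 2π√(0.771/3.71) = 2.864 s.
Number of complete oscillations = ⌊415/2.864⌋ = ⌊144.9⌋ = 144.

144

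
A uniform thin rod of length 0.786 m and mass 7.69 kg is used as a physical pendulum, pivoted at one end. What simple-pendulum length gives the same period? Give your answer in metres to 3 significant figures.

The equivalent simple-pendulum length is L_eq = I/(md), where I is about the pivot and d = 0.3930 m.
I_cm = (1/12)mL² = 0.3959 kg·m², so I = I_cm + md² = 0.3959 + 1.188 = 1.584 kg·m².
L_eq = 1.584/(7.69 × 0.3930) = 0.524 m.

0.524 m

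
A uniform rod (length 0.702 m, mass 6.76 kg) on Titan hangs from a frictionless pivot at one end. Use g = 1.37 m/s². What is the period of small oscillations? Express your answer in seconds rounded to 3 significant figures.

3.67 s

For a physical pendulum T = 2π√(I/(mgd)), with d = 0.3510 m from pivot to centre of mass.
I_cm = mL²/12 = 6.76 × 0.702²/12 = 0.2776 kg·m²; I = I_cm + md² = 0.2776 + 6.76 × 0.3510² = 1.110 kg·m².
T = 2π√(1.110/(6.76 × 1.37 × 0.3510)) = 3.67 s.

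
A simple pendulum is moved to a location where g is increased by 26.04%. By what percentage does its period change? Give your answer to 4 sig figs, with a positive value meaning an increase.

-10.93%

T ∝ 1/√g, so T'/T = 1/√(1.2604) = 0.89073.
Percentage change in T = (0.89073 − 1) × 100% = -10.93%.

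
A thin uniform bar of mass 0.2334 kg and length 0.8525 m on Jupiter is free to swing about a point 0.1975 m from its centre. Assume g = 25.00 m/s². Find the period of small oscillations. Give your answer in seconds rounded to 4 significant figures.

0.8923 s

For a physical pendulum T = 2π√(I/(mgd)), with d = 0.19750 m from pivot to centre of mass.
I_cm = mL²/12 = 0.2334 × 0.8525²/12 = 0.014135 kg·m²; I = I_cm + md² = 0.014135 + 0.2334 × 0.19750² = 0.023239 kg·m².
T = 2π√(0.023239/(0.2334 × 25.00 × 0.19750)) = 0.8923 s.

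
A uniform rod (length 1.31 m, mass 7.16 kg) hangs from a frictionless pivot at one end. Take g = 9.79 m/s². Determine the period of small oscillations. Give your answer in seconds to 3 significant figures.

1.88 s

For a physical pendulum T = 2π√(I/(mgd)), with d = 0.6550 m from pivot to centre of mass.
I_cm = mL²/12 = 7.16 × 1.31²/12 = 1.024 kg·m²; I = I_cm + md² = 1.024 + 7.16 × 0.6550² = 4.096 kg·m².
T = 2π√(4.096/(7.16 × 9.79 × 0.6550)) = 1.88 s.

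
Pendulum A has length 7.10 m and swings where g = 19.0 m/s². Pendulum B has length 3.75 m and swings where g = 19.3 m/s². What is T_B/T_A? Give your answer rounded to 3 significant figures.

0.721

T = 2π√(L/g), so T_B/T_A = √((L_B/g_B)/(L_A/g_A)) = √((3.75/19.3)/(7.10/19.0)) = 0.721.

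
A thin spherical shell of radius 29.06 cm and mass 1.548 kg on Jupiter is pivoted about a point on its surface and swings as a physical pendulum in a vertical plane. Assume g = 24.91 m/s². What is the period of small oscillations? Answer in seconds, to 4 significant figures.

I_cm = (2/3)mr² = 0.087151 kg·m². The pivot is at distance d = 0.2906 m from the centre of mass.
By the parallel-axis theorem, I = I_cm + md² = 0.087151 + 0.13073 = 0.21788 kg·m².
T = 2π√(I/(mgd)) = 2π√(0.21788/(1.548 × 24.91 × 0.2906)) = 0.8761 s.

0.8761 s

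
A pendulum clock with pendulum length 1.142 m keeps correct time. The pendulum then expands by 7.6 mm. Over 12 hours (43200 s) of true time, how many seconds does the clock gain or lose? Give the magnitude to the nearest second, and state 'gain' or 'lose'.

lose 143 s

T ∝ √L, so T'/T = √(1.14960/1.142) = 1.00332.
In 43200 s of true time the clock registers 43200/1.00332 = 43057.0 s, so it loses 143 s.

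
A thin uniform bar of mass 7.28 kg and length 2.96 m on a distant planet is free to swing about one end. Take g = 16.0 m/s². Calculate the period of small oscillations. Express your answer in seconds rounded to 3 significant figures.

For a physical pendulum T = 2π√(I/(mgd)), with d = 1.480 m from pivot to centre of mass.
I_cm = mL²/12 = 7.28 × 2.96²/12 = 5.315 kg·m²; I = I_cm + md² = 5.315 + 7.28 × 1.480² = 21.26 kg·m².
T = 2π√(21.26/(7.28 × 16.0 × 1.480)) = 2.21 s.

2.21 s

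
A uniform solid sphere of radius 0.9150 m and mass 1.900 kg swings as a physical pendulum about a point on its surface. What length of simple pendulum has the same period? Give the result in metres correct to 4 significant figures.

The equivalent simple-pendulum length is L_eq = I/(md), where I is about the pivot and d = 0.91500 m.
I_cm = (2/5)mR² = 0.63629 kg·m², so I = I_cm + md² = 0.63629 + 1.5907 = 2.2270 kg·m².
L_eq = 2.2270/(1.900 × 0.91500) = 1.281 m.

1.281 m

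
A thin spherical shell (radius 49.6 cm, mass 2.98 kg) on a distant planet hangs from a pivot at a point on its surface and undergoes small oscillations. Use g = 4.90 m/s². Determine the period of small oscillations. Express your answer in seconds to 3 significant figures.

2.58 s

I_cm = (2/3)mr² = 0.4888 kg·m². The pivot is at distance d = 0.496 m from the centre of mass.
By the parallel-axis theorem, I = I_cm + md² = 0.4888 + 0.7331 = 1.222 kg·m².
T = 2π√(I/(mgd)) = 2π√(1.222/(2.98 × 4.90 × 0.496)) = 2.58 s.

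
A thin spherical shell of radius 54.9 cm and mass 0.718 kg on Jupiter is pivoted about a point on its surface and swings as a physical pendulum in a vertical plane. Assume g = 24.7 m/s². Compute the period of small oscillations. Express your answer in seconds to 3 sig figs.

I_cm = (2/3)mr² = 0.1443 kg·m². The pivot is at distance d = 0.549 m from the centre of mass.
By the parallel-axis theorem, I = I_cm + md² = 0.1443 + 0.2164 = 0.3607 kg·m².
T = 2π√(I/(mgd)) = 2π√(0.3607/(0.718 × 24.7 × 0.549)) = 1.21 s.

1.21 s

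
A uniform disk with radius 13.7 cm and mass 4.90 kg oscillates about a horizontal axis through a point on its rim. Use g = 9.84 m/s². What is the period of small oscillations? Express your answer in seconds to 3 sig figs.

0.908 s

I_cm = ½mr² = 0.04598 kg·m². The pivot is at distance d = 0.137 m from the centre of mass.
By the parallel-axis theorem, I = I_cm + md² = 0.04598 + 0.09197 = 0.1380 kg·m².
T = 2π√(I/(mgd)) = 2π√(0.1380/(4.90 × 9.84 × 0.137)) = 0.908 s.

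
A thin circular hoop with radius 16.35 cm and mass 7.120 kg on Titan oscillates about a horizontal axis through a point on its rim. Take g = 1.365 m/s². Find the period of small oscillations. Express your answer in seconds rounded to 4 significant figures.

I_cm = mr² = 0.19033 kg·m². The pivot is at distance d = 0.1635 m from the centre of mass.
By the parallel-axis theorem, I = I_cm + md² = 0.19033 + 0.19033 = 0.38067 kg·m².
T = 2π√(I/(mgd)) = 2π√(0.38067/(7.120 × 1.365 × 0.1635)) = 3.075 s.

3.075 s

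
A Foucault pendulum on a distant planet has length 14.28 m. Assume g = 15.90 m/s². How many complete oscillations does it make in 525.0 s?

T = 2π√(L/g) = 2π√(14.28/15.90) = 5.9545 s.
Number of complete oscillations = ⌊525.0/5.9545⌋ = ⌊88.169⌋ = 88.

88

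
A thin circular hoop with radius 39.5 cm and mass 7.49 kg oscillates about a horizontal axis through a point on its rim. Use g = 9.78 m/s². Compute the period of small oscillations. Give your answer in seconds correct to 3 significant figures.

1.79 s

I_cm = mr² = 1.169 kg·m². The pivot is at distance d = 0.395 m from the centre of mass.
By the parallel-axis theorem, I = I_cm + md² = 1.169 + 1.169 = 2.337 kg·m².
T = 2π√(I/(mgd)) = 2π√(2.337/(7.49 × 9.78 × 0.395)) = 1.79 s.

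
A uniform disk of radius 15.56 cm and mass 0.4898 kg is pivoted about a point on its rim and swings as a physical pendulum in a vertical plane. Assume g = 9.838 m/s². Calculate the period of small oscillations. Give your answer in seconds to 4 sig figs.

I_cm = ½mr² = 0.0059294 kg·m². The pivot is at distance d = 0.1556 m from the centre of mass.
By the parallel-axis theorem, I = I_cm + md² = 0.0059294 + 0.011859 = 0.017788 kg·m².
T = 2π√(I/(mgd)) = 2π√(0.017788/(0.4898 × 9.838 × 0.1556)) = 0.9678 s.

0.9678 s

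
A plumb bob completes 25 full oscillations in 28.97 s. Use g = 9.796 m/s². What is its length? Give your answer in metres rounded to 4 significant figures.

T = 28.97/25 = 1.1588 s.
From T = 2π√(L/g), L = gT²/(4π²) = 9.796 × 1.1588²/(4π²) = 0.3332 m.

0.3332 m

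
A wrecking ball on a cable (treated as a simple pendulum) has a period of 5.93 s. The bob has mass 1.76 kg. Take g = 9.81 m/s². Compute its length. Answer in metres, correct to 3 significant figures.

From T = 2π√(L/g), L = gT²/(4π²) = 9.81 × 5.930²/(4π²) = 8.74 m.

8.74 m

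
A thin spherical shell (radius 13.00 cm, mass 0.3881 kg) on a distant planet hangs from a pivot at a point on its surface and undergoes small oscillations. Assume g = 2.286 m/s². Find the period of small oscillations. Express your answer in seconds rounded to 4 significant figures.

I_cm = (2/3)mr² = 0.0043726 kg·m². The pivot is at distance d = 0.1300 m from the centre of mass.
By the parallel-axis theorem, I = I_cm + md² = 0.0043726 + 0.0065589 = 0.010931 kg·m².
T = 2π√(I/(mgd)) = 2π√(0.010931/(0.3881 × 2.286 × 0.1300)) = 1.934 s.

1.934 s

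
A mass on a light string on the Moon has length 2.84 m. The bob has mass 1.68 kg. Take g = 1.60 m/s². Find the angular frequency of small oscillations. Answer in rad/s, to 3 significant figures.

ω = √(g/L) = √(1.60/2.84) = 0.751 rad/s.

0.751 rad/s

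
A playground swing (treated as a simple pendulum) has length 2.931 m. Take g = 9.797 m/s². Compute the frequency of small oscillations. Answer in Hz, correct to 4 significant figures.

0.2910 Hz

T = 2π√(L/g) = 2π√(2.931/9.797) = 3.4367 s, so f = 1/T = 0.2910 Hz.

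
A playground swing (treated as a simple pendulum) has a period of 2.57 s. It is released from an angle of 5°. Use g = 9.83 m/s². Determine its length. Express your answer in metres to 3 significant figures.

From T = 2π√(L/g), L = gT²/(4π²) = 9.83 × 2.570²/(4π²) = 1.64 m.

1.64 m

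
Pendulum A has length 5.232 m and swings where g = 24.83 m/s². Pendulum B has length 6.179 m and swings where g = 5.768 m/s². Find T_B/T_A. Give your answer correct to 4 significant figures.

2.255

T = 2π√(L/g), so T_B/T_A = √((L_B/g_B)/(L_A/g_A)) = √((6.179/5.768)/(5.232/24.83)) = 2.255.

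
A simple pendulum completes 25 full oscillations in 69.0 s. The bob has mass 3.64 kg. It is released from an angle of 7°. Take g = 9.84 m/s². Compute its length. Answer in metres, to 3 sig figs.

T = 69.0/25 = 2.760 s.
From T = 2π√(L/g), L = gT²/(4π²) = 9.84 × 2.760²/(4π²) = 1.90 m.

1.90 m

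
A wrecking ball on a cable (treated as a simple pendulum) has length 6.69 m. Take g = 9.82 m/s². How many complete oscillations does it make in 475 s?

91

T = 2π√(L/g) = 2π√(6.69/9.82) = 5.186 s.
Number of complete oscillations = ⌊475/5.186⌋ = ⌊91.59⌋ = 91.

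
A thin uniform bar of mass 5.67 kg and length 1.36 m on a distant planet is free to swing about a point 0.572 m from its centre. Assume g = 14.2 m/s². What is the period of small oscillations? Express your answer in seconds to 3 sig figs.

1.53 s

For a physical pendulum T = 2π√(I/(mgd)), with d = 0.5720 m from pivot to centre of mass.
I_cm = mL²/12 = 5.67 × 1.36²/12 = 0.8739 kg·m²; I = I_cm + md² = 0.8739 + 5.67 × 0.5720² = 2.729 kg·m².
T = 2π√(2.729/(5.67 × 14.2 × 0.5720)) = 1.53 s.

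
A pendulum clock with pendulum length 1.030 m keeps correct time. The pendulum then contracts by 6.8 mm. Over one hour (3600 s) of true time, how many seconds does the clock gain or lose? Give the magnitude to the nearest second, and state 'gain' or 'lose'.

T ∝ √L, so T'/T = √(1.02320/1.030) = 0.996694.
In 3600 s of true time the clock registers 3600/0.996694 = 3611.9 s, so it gains 12 s.

gain 12 s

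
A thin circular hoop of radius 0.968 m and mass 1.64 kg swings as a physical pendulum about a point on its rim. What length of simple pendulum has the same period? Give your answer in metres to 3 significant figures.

1.94 m

The equivalent simple-pendulum length is L_eq = I/(md), where I is about the pivot and d = 0.9680 m.
I_cm = mR² = 1.537 kg·m², so I = I_cm + md² = 1.537 + 1.537 = 3.073 kg·m².
L_eq = 3.073/(1.64 × 0.9680) = 1.94 m.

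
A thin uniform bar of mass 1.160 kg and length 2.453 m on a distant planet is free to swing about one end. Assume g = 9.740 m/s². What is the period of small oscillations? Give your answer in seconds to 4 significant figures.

For a physical pendulum T = 2π√(I/(mgd)), with d = 1.2265 m from pivot to centre of mass.
I_cm = mL²/12 = 1.160 × 2.453²/12 = 0.58166 kg·m²; I = I_cm + md² = 0.58166 + 1.160 × 1.2265² = 2.3267 kg·m².
T = 2π√(2.3267/(1.160 × 9.740 × 1.2265)) = 2.575 s.

2.575 s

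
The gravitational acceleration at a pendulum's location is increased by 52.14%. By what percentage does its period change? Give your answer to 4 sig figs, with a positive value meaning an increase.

-18.93%

T ∝ 1/√g, so T'/T = 1/√(1.5214) = 0.81073.
Percentage change in T = (0.81073 − 1) × 100% = -18.93%.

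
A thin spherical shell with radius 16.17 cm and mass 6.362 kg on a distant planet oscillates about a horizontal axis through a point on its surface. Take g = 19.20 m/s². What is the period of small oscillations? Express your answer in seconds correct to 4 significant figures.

0.7444 s

I_cm = (2/3)mr² = 0.11090 kg·m². The pivot is at distance d = 0.1617 m from the centre of mass.
By the parallel-axis theorem, I = I_cm + md² = 0.11090 + 0.16635 = 0.27724 kg·m².
T = 2π√(I/(mgd)) = 2π√(0.27724/(6.362 × 19.20 × 0.1617)) = 0.7444 s.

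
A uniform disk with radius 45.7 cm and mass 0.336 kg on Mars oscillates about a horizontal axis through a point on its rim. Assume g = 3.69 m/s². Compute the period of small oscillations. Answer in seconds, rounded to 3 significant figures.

I_cm = ½mr² = 0.03509 kg·m². The pivot is at distance d = 0.457 m from the centre of mass.
By the parallel-axis theorem, I = I_cm + md² = 0.03509 + 0.07017 = 0.1053 kg·m².
T = 2π√(I/(mgd)) = 2π√(0.1053/(0.336 × 3.69 × 0.457)) = 2.71 s.

2.71 s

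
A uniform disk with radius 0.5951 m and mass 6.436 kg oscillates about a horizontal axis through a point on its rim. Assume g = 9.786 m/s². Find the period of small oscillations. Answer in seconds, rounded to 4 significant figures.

1.898 s

I_cm = ½mr² = 1.1396 kg·m². The pivot is at distance d = 0.5951 m from the centre of mass.
By the parallel-axis theorem, I = I_cm + md² = 1.1396 + 2.2793 = 3.4189 kg·m².
T = 2π√(I/(mgd)) = 2π√(3.4189/(6.436 × 9.786 × 0.5951)) = 1.898 s.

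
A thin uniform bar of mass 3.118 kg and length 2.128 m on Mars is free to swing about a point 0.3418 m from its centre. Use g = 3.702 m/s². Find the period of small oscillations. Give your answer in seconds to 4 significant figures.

For a physical pendulum T = 2π√(I/(mgd)), with d = 0.34180 m from pivot to centre of mass.
I_cm = mL²/12 = 3.118 × 2.128²/12 = 1.1766 kg·m²; I = I_cm + md² = 1.1766 + 3.118 × 0.34180² = 1.5409 kg·m².
T = 2π√(1.5409/(3.118 × 3.702 × 0.34180)) = 3.927 s.

3.927 s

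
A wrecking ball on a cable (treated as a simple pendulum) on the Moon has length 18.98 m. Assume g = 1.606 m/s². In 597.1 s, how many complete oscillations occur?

T = 2π√(L/g) = 2π√(18.98/1.606) = 21.600 s.
Number of complete oscillations = ⌊597.1/21.600⌋ = ⌊27.643⌋ = 27.

27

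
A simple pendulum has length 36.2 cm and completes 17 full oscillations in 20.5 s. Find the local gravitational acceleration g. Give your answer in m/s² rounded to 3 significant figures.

9.83 m/s²

T = 20.5/17 = 1.206 s.
From T = 2π√(L/g), g = 4π²L/T² = 4π² × 0.362/1.206² = 9.83 m/s².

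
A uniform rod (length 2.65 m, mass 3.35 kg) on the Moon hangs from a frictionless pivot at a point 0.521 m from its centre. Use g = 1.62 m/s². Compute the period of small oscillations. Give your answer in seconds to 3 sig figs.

6.33 s

For a physical pendulum T = 2π√(I/(mgd)), with d = 0.5210 m from pivot to centre of mass.
I_cm = mL²/12 = 3.35 × 2.65²/12 = 1.960 kg·m²; I = I_cm + md² = 1.960 + 3.35 × 0.5210² = 2.870 kg·m².
T = 2π√(2.870/(3.35 × 1.62 × 0.5210)) = 6.33 s.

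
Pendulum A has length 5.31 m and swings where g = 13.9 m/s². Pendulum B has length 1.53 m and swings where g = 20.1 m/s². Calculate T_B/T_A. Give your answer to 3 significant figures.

0.446

T = 2π√(L/g), so T_B/T_A = √((L_B/g_B)/(L_A/g_A)) = √((1.53/20.1)/(5.31/13.9)) = 0.446.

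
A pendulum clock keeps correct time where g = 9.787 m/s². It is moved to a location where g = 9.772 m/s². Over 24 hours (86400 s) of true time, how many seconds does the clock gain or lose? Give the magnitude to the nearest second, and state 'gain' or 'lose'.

The clock's period scales as T ∝ 1/√g, so T'/T = √(9.787/9.772) = 1.00077.
In 86400 s of true time the clock registers 86400/1.00077 = 86333.8 s, so it loses 66 s.

lose 66 s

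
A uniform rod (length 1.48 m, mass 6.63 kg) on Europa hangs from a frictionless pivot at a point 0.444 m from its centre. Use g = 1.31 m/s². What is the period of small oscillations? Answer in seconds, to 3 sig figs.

For a physical pendulum T = 2π√(I/(mgd)), with d = 0.4440 m from pivot to centre of mass.
I_cm = mL²/12 = 6.63 × 1.48²/12 = 1.210 kg·m²; I = I_cm + md² = 1.210 + 6.63 × 0.4440² = 2.517 kg·m².
T = 2π√(2.517/(6.63 × 1.31 × 0.4440)) = 5.08 s.

5.08 s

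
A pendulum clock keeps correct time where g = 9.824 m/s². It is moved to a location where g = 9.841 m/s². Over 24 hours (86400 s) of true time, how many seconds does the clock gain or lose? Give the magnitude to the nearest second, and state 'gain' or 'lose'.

gain 75 s

The clock's period scales as T ∝ 1/√g, so T'/T = √(9.824/9.841) = 0.999136.
In 86400 s of true time the clock registers 86400/0.999136 = 86474.7 s, so it gains 75 s.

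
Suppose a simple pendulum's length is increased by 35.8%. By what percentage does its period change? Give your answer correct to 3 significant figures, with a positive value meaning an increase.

16.5%

T ∝ √L, so T'/T = √(1.358) = 1.165.
Percentage change in T = (1.165 − 1) × 100% = 16.5%.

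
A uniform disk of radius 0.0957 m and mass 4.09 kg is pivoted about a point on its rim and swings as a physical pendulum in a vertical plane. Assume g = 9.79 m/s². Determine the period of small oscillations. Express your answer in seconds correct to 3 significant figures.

0.761 s

I_cm = ½mr² = 0.01873 kg·m². The pivot is at distance d = 0.0957 m from the centre of mass.
By the parallel-axis theorem, I = I_cm + md² = 0.01873 + 0.03746 = 0.05619 kg·m².
T = 2π√(I/(mgd)) = 2π√(0.05619/(4.09 × 9.79 × 0.0957)) = 0.761 s.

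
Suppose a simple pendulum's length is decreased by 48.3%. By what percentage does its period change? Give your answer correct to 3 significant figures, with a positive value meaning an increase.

-28.1%

T ∝ √L, so T'/T = √(0.5170) = 0.7190.
Percentage change in T = (0.7190 − 1) × 100% = -28.1%.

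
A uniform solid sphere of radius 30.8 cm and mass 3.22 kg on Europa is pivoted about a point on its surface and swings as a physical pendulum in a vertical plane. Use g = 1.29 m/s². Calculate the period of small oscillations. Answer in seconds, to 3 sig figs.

I_cm = (2/5)mr² = 0.1222 kg·m². The pivot is at distance d = 0.308 m from the centre of mass.
By the parallel-axis theorem, I = I_cm + md² = 0.1222 + 0.3055 = 0.4276 kg·m².
T = 2π√(I/(mgd)) = 2π√(0.4276/(3.22 × 1.29 × 0.308)) = 3.63 s.

3.63 s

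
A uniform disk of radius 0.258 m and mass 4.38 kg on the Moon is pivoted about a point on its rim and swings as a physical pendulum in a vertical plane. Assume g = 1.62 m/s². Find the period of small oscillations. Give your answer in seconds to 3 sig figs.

I_cm = ½mr² = 0.1458 kg·m². The pivot is at distance d = 0.258 m from the centre of mass.
By the parallel-axis theorem, I = I_cm + md² = 0.1458 + 0.2916 = 0.4373 kg·m².
T = 2π√(I/(mgd)) = 2π√(0.4373/(4.38 × 1.62 × 0.258)) = 3.07 s.

3.07 s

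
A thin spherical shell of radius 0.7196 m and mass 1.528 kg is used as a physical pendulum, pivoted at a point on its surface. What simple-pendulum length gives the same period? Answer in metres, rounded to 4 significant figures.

The equivalent simple-pendulum length is L_eq = I/(md), where I is about the pivot and d = 0.71960 m.
I_cm = (2/3)mR² = 0.52749 kg·m², so I = I_cm + md² = 0.52749 + 0.79124 = 1.3187 kg·m².
L_eq = 1.3187/(1.528 × 0.71960) = 1.199 m.

1.199 m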